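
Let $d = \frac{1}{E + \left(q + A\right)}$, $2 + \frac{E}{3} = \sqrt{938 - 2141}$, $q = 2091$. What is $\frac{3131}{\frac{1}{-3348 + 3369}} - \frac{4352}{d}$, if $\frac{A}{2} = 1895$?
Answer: $-25502249 - 13056 i \sqrt{1203} \approx -2.5502 \cdot 10^{7} - 4.5284 \cdot 10^{5} i$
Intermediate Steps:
$A = 3790$ ($A = 2 \cdot 1895 = 3790$)
$E = -6 + 3 i \sqrt{1203}$ ($E = -6 + 3 \sqrt{938 - 2141} = -6 + 3 \sqrt{-1203} = -6 + 3 i \sqrt{1203} \approx -6.0 + 104.05 i$)
$d = \frac{1}{5875 + 3 i \sqrt{1203}}$ ($d = \frac{1}{\left(-6 + 3 i \sqrt{1203}\right) + \left(2091 + 3790\right)} = \frac{1}{\left(-6 + 3 i \sqrt{1203}\right) + 5881} = \frac{1}{5875 + 3 i \sqrt{1203}} \approx 0.00017016 - 3.014 \cdot 10^{-6} i$)
$\frac{3131}{\frac{1}{-3348 + 3369}} - \frac{4352}{d} = \frac{3131}{\frac{1}{-3348 + 3369}} - \frac{4352}{\frac{5875}{34526452} - \frac{3 i \sqrt{1203}}{34526452}} = \frac{3131}{\frac{1}{21}} - \frac{4352}{\frac{5875}{34526452} - \frac{3 i \sqrt{1203}}{34526452}} = 3131 \frac{1}{\frac{1}{21}} - \frac{4352}{\frac{5875}{34526452} - \frac{3 i \sqrt{1203}}{34526452}} = 3131 \cdot 21 - \frac{4352}{\frac{5875}{34526452} - \frac{3 i \sqrt{1203}}{34526452}} = 65751 - \frac{4352}{\frac{5875}{34526452} - \frac{3 i \sqrt{1203}}{34526452}}$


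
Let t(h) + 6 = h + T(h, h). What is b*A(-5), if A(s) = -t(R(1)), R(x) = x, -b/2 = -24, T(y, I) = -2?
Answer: 336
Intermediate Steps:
b = 48 (b = -2*(-24) = 48)
t(h) = -8 + h (t(h) = -6 + (h - 2) = -6 + (-2 + h) = -8 + h)
A(s) = 7 (A(s) = -(-8 + 1) = -1*(-7) = 7)
b*A(-5) = 48*7 = 336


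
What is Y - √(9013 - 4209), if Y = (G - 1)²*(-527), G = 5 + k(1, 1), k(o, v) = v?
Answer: -13175 - 2*√1201 ≈ -13244.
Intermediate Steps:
G = 6 (G = 5 + 1 = 6)
Y = -13175 (Y = (6 - 1)²*(-527) = 5²*(-527) = 25*(-527) = -13175)
Y - √(9013 - 4209) = -13175 - √(9013 - 4209) = -13175 - √4804 = -13175 - 2*√1201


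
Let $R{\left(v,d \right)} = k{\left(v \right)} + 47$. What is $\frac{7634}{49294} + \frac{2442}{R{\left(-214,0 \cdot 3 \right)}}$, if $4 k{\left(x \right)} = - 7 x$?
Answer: $\frac{41197893}{6925807} \approx 5.9485$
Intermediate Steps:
$k{\left(x \right)} = - \frac{7 x}{4}$ ($k{\left(x \right)} = \frac{\left(-7\right) x}{4} = - \frac{7 x}{4}$)
$R{\left(v,d \right)} = 47 - \frac{7 v}{4}$ ($R{\left(v,d \right)} = - \frac{7 v}{4} + 47 = 47 - \frac{7 v}{4}$)
$\frac{7634}{49294} + \frac{2442}{R{\left(-214,0 \cdot 3 \right)}} = \frac{7634}{49294} + \frac{2442}{47 - - \frac{749}{2}} = 7634 \cdot \frac{1}{49294} + \frac{2442}{47 + \frac{749}{2}} = \frac{3817}{24647} + \frac{2442}{\frac{843}{2}} = \frac{3817}{24647} + 2442 \cdot \frac{2}{843} = \frac{3817}{24647} + \frac{1628}{281} = \frac{41197893}{6925807}$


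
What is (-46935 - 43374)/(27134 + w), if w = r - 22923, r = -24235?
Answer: 90309/20024 ≈ 4.5100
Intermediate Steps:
w = -47158 (w = -24235 - 22923 = -47158)
(-46935 - 43374)/(27134 + w) = (-46935 - 43374)/(27134 - 47158) = -90309/(-20024) = -90309*(-1/20024) = 90309/20024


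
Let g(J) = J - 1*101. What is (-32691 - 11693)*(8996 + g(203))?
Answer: -403805632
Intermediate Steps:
g(J) = -101 + J (g(J) = J - 101 = -101 + J)
(-32691 - 11693)*(8996 + g(203)) = (-32691 - 11693)*(8996 + (-101 + 203)) = -44384*(8996 + 102) = -44384*9098 = -403805632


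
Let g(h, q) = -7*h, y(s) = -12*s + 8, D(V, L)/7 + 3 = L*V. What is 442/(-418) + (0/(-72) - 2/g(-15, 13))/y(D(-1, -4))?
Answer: -46399/43890 ≈ -1.0572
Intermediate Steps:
D(V, L) = -21 + 7*L*V (D(V, L) = -21 + 7*(L*V) = -21 + 7*L*V)
y(s) = 8 - 12*s
442/(-418) + (0/(-72) - 2/g(-15, 13))/y(D(-1, -4)) = 442/(-418) + (0/(-72) - 2/((-7*(-15))))/(8 - 12*(-21 + 7*(-4)*(-1))) = 442*(-1/418) + (0*(-1/72) - 2/105)/(8 - 12*(-21 + 28)) = -221/209 + (0 - 2*1/105)/(8 - 12*7) = -221/209 + (0 - 2/105)/(8 - 84) = -221/209 - 2/105/(-76) = -221/209 - 2/105*(-1/76) = -221/209 + 1/3990 = -46399/43890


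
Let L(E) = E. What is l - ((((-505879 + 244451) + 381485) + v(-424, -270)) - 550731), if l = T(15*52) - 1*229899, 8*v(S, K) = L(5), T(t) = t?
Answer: 1612435/8 ≈ 2.0155e+5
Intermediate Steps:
v(S, K) = 5/8 (v(S, K) = (⅛)*5 = 5/8)
l = -229119 (l = 15*52 - 1*229899 = 780 - 229899 = -229119)
l - ((((-505879 + 244451) + 381485) + v(-424, -270)) - 550731) = -229119 - ((((-505879 + 244451) + 381485) + 5/8) - 550731) = -229119 - (((-261428 + 381485) + 5/8) - 550731) = -229119 - ((120057 + 5/8) - 550731) = -229119 - (960461/8 - 550731) = -229119 - 1*(-3445387/8) = -229119 + 3445387/8 = 1612435/8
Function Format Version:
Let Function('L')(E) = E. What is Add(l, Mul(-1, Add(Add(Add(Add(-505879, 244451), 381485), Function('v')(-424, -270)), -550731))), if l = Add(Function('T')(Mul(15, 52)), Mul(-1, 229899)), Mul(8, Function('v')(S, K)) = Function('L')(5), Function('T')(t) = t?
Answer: Rational(1612435, 8) ≈ 2.0155e+5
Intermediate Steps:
Function('v')(S, K) = Rational(5, 8) (Function('v')(S, K) = Mul(Rational(1, 8), 5) = Rational(5, 8))
l = -229119 (l = Add(Mul(15, 52), Mul(-1, 229899)) = Add(780, -229899) = -229119)
Add(l, Mul(-1, Add(Add(Add(Add(-505879, 244451), 381485), Function('v')(-424, -270)), -550731))) = Add(-229119, Mul(-1, Add(Add(Add(Add(-505879, 244451), 381485), Rational(5, 8)), -550731))) = Add(-229119, Mul(-1, Add(Add(Add(-261428, 381485), Rational(5, 8)), -550731))) = Add(-229119, Mul(-1, Add(Add(120057, Rational(5, 8)), -550731))) = Add(-229119, Mul(-1, Add(Rational(960461, 8), -550731))) = Add(-229119, Mul(-1, Rational(-3445387, 8))) = Add(-229119, Rational(3445387, 8)) = Rational(1612435, 8)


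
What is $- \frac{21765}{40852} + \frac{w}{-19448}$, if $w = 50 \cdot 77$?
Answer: $- \frac{1649335}{2257073} \approx -0.73074$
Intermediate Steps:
$w = 3850$
$- \frac{21765}{40852} + \frac{w}{-19448} = - \frac{21765}{40852} + \frac{3850}{-19448} = \left(-21765\right) \frac{1}{40852} + 3850 \left(- \frac{1}{19448}\right) = - \frac{21765}{40852} - \frac{175}{884} = - \frac{1649335}{2257073}$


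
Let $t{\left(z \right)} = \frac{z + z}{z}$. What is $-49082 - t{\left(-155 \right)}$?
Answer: $-49084$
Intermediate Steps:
$t{\left(z \right)} = 2$ ($t{\left(z \right)} = \frac{2 z}{z} = 2$)
$-49082 - t{\left(-155 \right)} = -49082 - 2 = -49084$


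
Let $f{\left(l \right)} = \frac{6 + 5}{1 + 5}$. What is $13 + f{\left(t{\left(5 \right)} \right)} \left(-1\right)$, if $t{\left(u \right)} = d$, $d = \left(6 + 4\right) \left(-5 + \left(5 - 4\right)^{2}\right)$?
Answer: $\frac{67}{6} \approx 11.167$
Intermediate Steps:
$d = -40$ ($d = 10 \left(-5 + 1^{2}\right) = 10 \left(-5 + 1\right) = 10 \left(-4\right) = -40$)
$t{\left(u \right)} = -40$
$f{\left(l \right)} = \frac{11}{6}$
$13 + f{\left(t{\left(5 \right)} \right)} \left(-1\right) = 13 + \frac{11}{6} \left(-1\right) = 13 - \frac{11}{6} = \frac{67}{6}$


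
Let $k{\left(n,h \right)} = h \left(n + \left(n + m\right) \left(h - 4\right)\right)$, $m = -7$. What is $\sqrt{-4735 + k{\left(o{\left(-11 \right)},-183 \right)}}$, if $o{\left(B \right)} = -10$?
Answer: $i \sqrt{584662} \approx 764.63 i$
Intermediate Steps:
$k{\left(n,h \right)} = h \left(n + \left(-7 + n\right) \left(-4 + h\right)\right)$ ($k{\left(n,h \right)} = h \left(n + \left(n - 7\right) \left(h - 4\right)\right) = h \left(n + \left(-7 + n\right) \left(-4 + h\right)\right)$)
$\sqrt{-4735 + k{\left(o{\left(-11 \right)},-183 \right)}} = \sqrt{-4735 - 183 \left(28 - -1281 - -30 - -1830\right)} = \sqrt{-4735 - 183 \left(28 + 1281 + 30 + 1830\right)} = \sqrt{-4735 - 579927} = \sqrt{-584662} = i \sqrt{584662}$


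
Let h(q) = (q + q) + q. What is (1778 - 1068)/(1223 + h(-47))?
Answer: 355/541 ≈ 0.65619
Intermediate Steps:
h(q) = 3*q (h(q) = 2*q + q = 3*q)
(1778 - 1068)/(1223 + h(-47)) = (1778 - 1068)/(1223 + 3*(-47)) = 710/(1223 - 141) = 710/1082 = 710*(1/1082) = 355/541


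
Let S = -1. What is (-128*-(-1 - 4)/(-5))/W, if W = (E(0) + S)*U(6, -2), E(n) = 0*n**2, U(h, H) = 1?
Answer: -128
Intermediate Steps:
E(n) = 0
W = -1 (W = (0 - 1)*1 = -1*1 = -1)
(-128*-(-1 - 4)/(-5))/W = -128*-(-1 - 4)/(-5)/(-1) = -128*-1*(-5)*(-1/5)*(-1) = -128*5*(-1/5)*(-1) = -128*(-1)*(-1) = -1*(-128)*(-1) = 128*(-1) = -128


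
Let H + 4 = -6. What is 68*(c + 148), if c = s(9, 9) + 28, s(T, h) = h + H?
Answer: 11900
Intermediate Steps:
H = -10 (H = -4 - 6 = -10)
s(T, h) = -10 + h (s(T, h) = h - 10 = -10 + h)
c = 27 (c = (-10 + 9) + 28 = -1 + 28 = 27)
68*(c + 148) = 68*(27 + 148) = 68*175 = 11900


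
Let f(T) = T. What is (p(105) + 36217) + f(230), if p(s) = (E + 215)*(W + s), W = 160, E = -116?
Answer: 62682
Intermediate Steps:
p(s) = 15840 + 99*s (p(s) = (-116 + 215)*(160 + s) = 99*(160 + s) = 15840 + 99*s)
(p(105) + 36217) + f(230) = ((15840 + 99*105) + 36217) + 230 = ((15840 + 10395) + 36217) + 230 = (26235 + 36217) + 230 = 62452 + 230 = 62682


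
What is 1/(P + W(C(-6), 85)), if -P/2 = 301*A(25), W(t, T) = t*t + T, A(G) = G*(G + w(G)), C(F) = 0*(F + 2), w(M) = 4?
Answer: -1/436365 ≈ -2.2917e-6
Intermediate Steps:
C(F) = 0 (C(F) = 0*(2 + F) = 0)
A(G) = G*(4 + G) (A(G) = G*(G + 4) = G*(4 + G))
W(t, T) = T + t² (W(t, T) = t² + T = T + t²)
P = -436450 (P = -602*25*(4 + 25) = -602*25*29 = -602*725 = -2*218225 = -436450)
1/(P + W(C(-6), 85)) = 1/(-436450 + (85 + 0²)) = 1/(-436450 + (85 + 0)) = 1/(-436450 + 85) = 1/(-436365) = -1/436365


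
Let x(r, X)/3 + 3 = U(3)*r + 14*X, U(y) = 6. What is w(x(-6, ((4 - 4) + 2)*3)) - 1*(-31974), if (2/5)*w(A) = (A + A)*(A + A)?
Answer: 214224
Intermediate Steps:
x(r, X) = -9 + 18*r + 42*X (x(r, X) = -9 + 3*(6*r + 14*X) = -9 + (18*r + 42*X) = -9 + 18*r + 42*X)
w(A) = 10*A**2 (w(A) = 5*((A + A)*(A + A))/2 = 5*((2*A)*(2*A))/2 = 5*(4*A**2)/2 = 10*A**2)
w(x(-6, ((4 - 4) + 2)*3)) - 1*(-31974) = 10*(-9 + 18*(-6) + 42*(((4 - 4) + 2)*3))**2 - 1*(-31974) = 10*(-9 - 108 + 42*((0 + 2)*3))**2 + 31974 = 10*(-9 - 108 + 42*(2*3))**2 + 31974 = 10*(-9 - 108 + 42*6)**2 + 31974 = 10*(-9 - 108 + 252)**2 + 31974 = 10*135**2 + 31974 = 10*18225 + 31974 = 182250 + 31974 = 214224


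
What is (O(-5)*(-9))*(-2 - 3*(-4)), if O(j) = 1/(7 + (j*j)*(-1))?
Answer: 5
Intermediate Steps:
O(j) = 1/(7 - j²) (O(j) = 1/(7 + j²*(-1)) = 1/(7 - j²))
(O(-5)*(-9))*(-2 - 3*(-4)) = (-1/(-7 + (-5)²)*(-9))*(-2 - 3*(-4)) = (-1/(-7 + 25)*(-9))*(-2 + 12) = (-1/18*(-9))*10 = (-1*1/18*(-9))*10 = -1/18*(-9)*10 = (½)*10 = 5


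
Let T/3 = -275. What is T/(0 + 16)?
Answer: -825/16 ≈ -51.563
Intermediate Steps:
T = -825 (T = 3*(-275) = -825)
T/(0 + 16) = -825/(0 + 16) = -825/16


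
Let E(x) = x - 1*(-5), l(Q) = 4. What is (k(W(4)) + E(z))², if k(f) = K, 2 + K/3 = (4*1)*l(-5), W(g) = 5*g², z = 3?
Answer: 2500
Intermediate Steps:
E(x) = 5 + x (E(x) = x + 5 = 5 + x)
K = 42 (K = -6 + 3*((4*1)*4) = -6 + 3*(4*4) = -6 + 3*16 = -6 + 48 = 42)
k(f) = 42
(k(W(4)) + E(z))² = (42 + (5 + 3))² = (42 + 8)² = 50² = 2500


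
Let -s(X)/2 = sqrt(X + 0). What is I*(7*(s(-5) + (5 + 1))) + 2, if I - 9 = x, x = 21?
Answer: 1262 - 420*I*sqrt(5) ≈ 1262.0 - 939.15*I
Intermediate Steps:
s(X) = -2*sqrt(X) (s(X) = -2*sqrt(X + 0) = -2*sqrt(X))
I = 30 (I = 9 + 21 = 30)
I*(7*(s(-5) + (5 + 1))) + 2 = 30*(7*(-2*I*sqrt(5) + (5 + 1))) + 2 = 30*(7*(-2*I*sqrt(5) + 6)) + 2 = 30*(7*(6 - 2*I*sqrt(5))) + 2 = 30*(42 - 14*I*sqrt(5)) + 2 = (1260 - 420*I*sqrt(5)) + 2 = 1262 - 420*I*sqrt(5)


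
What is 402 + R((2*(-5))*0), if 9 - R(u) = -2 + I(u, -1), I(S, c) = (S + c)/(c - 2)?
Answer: 1238/3 ≈ 412.67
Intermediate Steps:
I(S, c) = (S + c)/(-2 + c)
R(u) = 32/3 + u/3 (R(u) = 9 - (-2 + (u - 1)/(-2 - 1)) = 9 - (-2 + (-1 + u)/(-3)) = 9 - (-2 - (-1 + u)/3) = 9 - (-2 + (⅓ - u/3)) = 9 - (-5/3 - u/3) = 9 + (5/3 + u/3) = 32/3 + u/3)
402 + R((2*(-5))*0) = 402 + (32/3 + ((2*(-5))*0)/3) = 402 + (32/3 + (-10*0)/3) = 402 + (32/3 + (⅓)*0) = 402 + (32/3 + 0) = 402 + 32/3 = 1238/3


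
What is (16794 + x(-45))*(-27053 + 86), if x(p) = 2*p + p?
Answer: -449243253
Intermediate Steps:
x(p) = 3*p
(16794 + x(-45))*(-27053 + 86) = (16794 + 3*(-45))*(-27053 + 86) = (16794 - 135)*(-26967) = 16659*(-26967) = -449243253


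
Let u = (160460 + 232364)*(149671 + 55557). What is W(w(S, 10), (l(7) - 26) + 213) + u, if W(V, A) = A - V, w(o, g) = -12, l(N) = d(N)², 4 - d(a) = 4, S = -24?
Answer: 80618484071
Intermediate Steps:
d(a) = 0 (d(a) = 4 - 1*4 = 4 - 4 = 0)
l(N) = 0 (l(N) = 0² = 0)
u = 80618483872 (u = 392824*205228 = 80618483872)
W(w(S, 10), (l(7) - 26) + 213) + u = (((0 - 26) + 213) - 1*(-12)) + 80618483872 = ((-26 + 213) + 12) + 80618483872 = (187 + 12) + 80618483872 = 199 + 80618483872 = 80618484071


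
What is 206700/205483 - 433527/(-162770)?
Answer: 122726987541/33446467910 ≈ 3.6694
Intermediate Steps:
206700/205483 - 433527/(-162770) = 206700*(1/205483) - 433527*(-1/162770) = 206700/205483 + 433527/162770 = 122726987541/33446467910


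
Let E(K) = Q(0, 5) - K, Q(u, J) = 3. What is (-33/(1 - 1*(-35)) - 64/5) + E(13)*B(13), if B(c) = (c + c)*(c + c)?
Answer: -406423/60 ≈ -6773.7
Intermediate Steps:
B(c) = 4*c² (B(c) = (2*c)*(2*c) = 4*c²)
E(K) = 3 - K
(-33/(1 - 1*(-35)) - 64/5) + E(13)*B(13) = (-33/(1 - 1*(-35)) - 64/5) + (3 - 1*13)*(4*13²) = (-33/(1 + 35) - 64*⅕) + (3 - 13)*(4*169) = (-33/36 - 64/5) - 10*676 = (-33*1/36 - 64/5) - 6760 = (-11/12 - 64/5) - 6760 = -823/60 - 6760 = -406423/60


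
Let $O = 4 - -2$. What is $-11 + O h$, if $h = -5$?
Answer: $-41$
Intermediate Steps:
$O = 6$ ($O = 4 + 2 = 6$)
$-11 + O h = -11 + 6 \left(-5\right) = -11 - 30 = -41$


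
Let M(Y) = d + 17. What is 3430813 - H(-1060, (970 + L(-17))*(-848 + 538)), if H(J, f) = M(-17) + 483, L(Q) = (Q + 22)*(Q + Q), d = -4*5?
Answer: 3430333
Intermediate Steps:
d = -20
L(Q) = 2*Q*(22 + Q) (L(Q) = (22 + Q)*(2*Q) = 2*Q*(22 + Q))
M(Y) = -3 (M(Y) = -20 + 17 = -3)
H(J, f) = 480 (H(J, f) = -3 + 483 = 480)
3430813 - H(-1060, (970 + L(-17))*(-848 + 538)) = 3430813 - 1*480 = 3430813 - 480 = 3430333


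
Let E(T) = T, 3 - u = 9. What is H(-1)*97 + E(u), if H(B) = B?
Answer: -103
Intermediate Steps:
u = -6 (u = 3 - 1*9 = 3 - 9 = -6)
H(-1)*97 + E(u) = -1*97 - 6 = -97 - 6 = -103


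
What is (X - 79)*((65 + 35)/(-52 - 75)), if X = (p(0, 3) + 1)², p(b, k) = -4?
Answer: 7000/127 ≈ 55.118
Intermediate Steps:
X = 9 (X = (-4 + 1)² = (-3)² = 9)
(X - 79)*((65 + 35)/(-52 - 75)) = (9 - 79)*((65 + 35)/(-52 - 75)) = -7000/(-127) = -7000*(-1)/127 = -70*(-100/127) = 7000/127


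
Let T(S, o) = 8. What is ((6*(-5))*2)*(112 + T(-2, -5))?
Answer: -7200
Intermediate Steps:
((6*(-5))*2)*(112 + T(-2, -5)) = ((6*(-5))*2)*(112 + 8) = -30*2*120 = -60*120 = -7200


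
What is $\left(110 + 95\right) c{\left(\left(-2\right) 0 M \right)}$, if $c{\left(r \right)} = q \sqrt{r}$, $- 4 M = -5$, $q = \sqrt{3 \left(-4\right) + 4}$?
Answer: $0$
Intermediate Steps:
$q = 2 i \sqrt{2}$ ($q = \sqrt{-12 + 4} = \sqrt{-8} = 2 i \sqrt{2} \approx 2.8284 i$)
$M = \frac{5}{4}$ ($M = \left(- \frac{1}{4}\right) \left(-5\right) = \frac{5}{4} \approx 1.25$)
$c{\left(r \right)} = 2 i \sqrt{2} \sqrt{r}$
$\left(110 + 95\right) c{\left(\left(-2\right) 0 M \right)} = \left(110 + 95\right) 2 i \sqrt{2} \sqrt{\left(-2\right) 0 \cdot \frac{5}{4}} = 205 \cdot 2 i \sqrt{2} \sqrt{0 \cdot \frac{5}{4}} = 205 \cdot 2 i \sqrt{2} \sqrt{0} = 205 \cdot 2 i \sqrt{2} \cdot 0 = 205 \cdot 0 = 0$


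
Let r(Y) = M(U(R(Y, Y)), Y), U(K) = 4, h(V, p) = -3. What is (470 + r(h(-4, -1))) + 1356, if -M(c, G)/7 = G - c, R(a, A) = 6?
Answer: 1875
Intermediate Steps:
M(c, G) = -7*G + 7*c (M(c, G) = -7*(G - c) = -7*G + 7*c)
r(Y) = 28 - 7*Y (r(Y) = -7*Y + 7*4 = -7*Y + 28 = 28 - 7*Y)
(470 + r(h(-4, -1))) + 1356 = (470 + (28 - 7*(-3))) + 1356 = (470 + (28 + 21)) + 1356 = (470 + 49) + 1356 = 519 + 1356 = 1875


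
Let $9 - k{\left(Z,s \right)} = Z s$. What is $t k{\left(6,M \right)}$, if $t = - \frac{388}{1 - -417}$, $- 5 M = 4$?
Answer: $- \frac{13386}{1045} \approx -12.81$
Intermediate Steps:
$M = - \frac{4}{5}$ ($M = \left(- \frac{1}{5}\right) 4 = - \frac{4}{5} \approx -0.8$)
$k{\left(Z,s \right)} = 9 - Z s$
$t = - \frac{194}{209}$ ($t = - \frac{388}{1 + 417} = - \frac{388}{418} = \left(-388\right) \frac{1}{418} = - \frac{194}{209} \approx -0.92823$)
$t k{\left(6,M \right)} = - \frac{194 \left(9 - 6 \left(- \frac{4}{5}\right)\right)}{209} = - \frac{194 \left(9 + \frac{24}{5}\right)}{209} = \left(- \frac{194}{209}\right) \frac{69}{5} = - \frac{13386}{1045}$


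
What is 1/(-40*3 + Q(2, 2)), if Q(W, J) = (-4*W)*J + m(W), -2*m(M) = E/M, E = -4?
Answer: -1/135 ≈ -0.0074074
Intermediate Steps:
m(M) = 2/M (m(M) = -(-2)/M = 2/M)
Q(W, J) = 2/W - 4*J*W (Q(W, J) = (-4*W)*J + 2/W = -4*J*W + 2/W = 2/W - 4*J*W)
1/(-40*3 + Q(2, 2)) = 1/(-40*3 + (2/2 - 4*2*2)) = 1/(-120 + (2*(1/2) - 16)) = 1/(-120 + (1 - 16)) = 1/(-120 - 15) = 1/(-135) = -1/135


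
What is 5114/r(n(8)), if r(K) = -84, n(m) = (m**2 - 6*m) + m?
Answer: -2557/42 ≈ -60.881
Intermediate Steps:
n(m) = m**2 - 5*m
5114/r(n(8)) = 5114/(-84) = 5114*(-1/84) = -2557/42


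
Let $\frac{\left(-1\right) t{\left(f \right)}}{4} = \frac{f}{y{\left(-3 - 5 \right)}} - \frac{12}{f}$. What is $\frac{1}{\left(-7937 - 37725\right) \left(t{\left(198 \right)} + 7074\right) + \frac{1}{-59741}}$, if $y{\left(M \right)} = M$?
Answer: $- \frac{179223}{58703525052877} \approx -3.053 \cdot 10^{-9}$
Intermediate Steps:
$t{\left(f \right)} = \frac{f}{2} + \frac{48}{f}$ ($t{\left(f \right)} = - 4 \left(\frac{f}{-3 - 5} - \frac{12}{f}\right) = - 4 \left(\frac{f}{-8} - \frac{12}{f}\right) = - 4 \left(f \left(- \frac{1}{8}\right) - \frac{12}{f}\right) = - 4 \left(- \frac{f}{8} - \frac{12}{f}\right) = - 4 \left(- \frac{12}{f} - \frac{f}{8}\right) = \frac{f}{2} + \frac{48}{f}$)
$\frac{1}{\left(-7937 - 37725\right) \left(t{\left(198 \right)} + 7074\right) + \frac{1}{-59741}} = \frac{1}{\left(-7937 - 37725\right) \left(\left(\frac{1}{2} \cdot 198 + \frac{48}{198}\right) + 7074\right) + \frac{1}{-59741}} = \frac{1}{- 45662 \left(\left(99 + 48 \cdot \frac{1}{198}\right) + 7074\right) - \frac{1}{59741}} = \frac{1}{- 45662 \left(\left(99 + \frac{8}{33}\right) + 7074\right) - \frac{1}{59741}} = \frac{1}{- 45662 \left(\frac{3275}{33} + 7074\right) - \frac{1}{59741}} = \frac{1}{\left(-45662\right) \frac{236717}{33} - \frac{1}{59741}} = \frac{1}{- \frac{10808971654}{33} - \frac{1}{59741}} = \frac{1}{- \frac{58703525052877}{179223}} = - \frac{179223}{58703525052877}$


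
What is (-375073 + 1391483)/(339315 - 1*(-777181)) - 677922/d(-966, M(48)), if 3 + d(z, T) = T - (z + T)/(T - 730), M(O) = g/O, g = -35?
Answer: 637160386738776245/4748328532712 ≈ 1.3419e+5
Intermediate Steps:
M(O) = -35/O
d(z, T) = -3 + T - (T + z)/(-730 + T) (d(z, T) = -3 + (T - (z + T)/(T - 730)) = -3 + (T - (T + z)/(-730 + T)) = -3 + T - (T + z)/(-730 + T))
(-375073 + 1391483)/(339315 - 1*(-777181)) - 677922/d(-966, M(48)) = (-375073 + 1391483)/(339315 - 1*(-777181)) - 677922*(-730 - 35/48)/(2190 + (-35/48)**2 - 1*(-966) - (-25690)/48) = 1016410/(339315 + 777181) - 677922*(-730 - 35*1/48)/(2190 + (-35*1/48)**2 + 966 - (-25690)/48) = 1016410/1116496 - 677922*(-730 - 35/48)/(2190 + (-35/48)**2 + 966 - 734*(-35/48)) = 1016410*(1/1116496) - 677922*(-35075/(48*(2190 + 1225/2304 + 966 + 12845/24))) = 508205/558248 - 677922/((-48/35075*8505769/2304)) = 508205/558248 - 677922/(-8505769/1683600) = 508205/558248 - 677922*(-1683600/8505769) = 508205/558248 + 1141349479200/8505769 = 637160386738776245/4748328532712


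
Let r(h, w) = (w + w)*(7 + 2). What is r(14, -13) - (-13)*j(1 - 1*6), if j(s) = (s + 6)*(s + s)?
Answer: -364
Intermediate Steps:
r(h, w) = 18*w (r(h, w) = (2*w)*9 = 18*w)
j(s) = 2*s*(6 + s) (j(s) = (6 + s)*(2*s) = 2*s*(6 + s))
r(14, -13) - (-13)*j(1 - 1*6) = 18*(-13) - (-13)*2*(1 - 1*6)*(6 + (1 - 1*6)) = -234 - (-13)*2*(1 - 6)*(6 + (1 - 6)) = -234 - (-13)*2*(-5)*(6 - 5) = -234 - (-13)*2*(-5)*1 = -234 - (-13)*(-10) = -234 - 1*130 = -234 - 130 = -364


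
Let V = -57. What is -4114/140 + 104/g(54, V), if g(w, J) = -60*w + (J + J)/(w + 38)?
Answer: -23617493/802830 ≈ -29.418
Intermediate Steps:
g(w, J) = -60*w + 2*J/(38 + w) (g(w, J) = -60*w + (2*J)/(38 + w) = -60*w + 2*J/(38 + w))
-4114/140 + 104/g(54, V) = -4114/140 + 104/((2*(-57 - 1140*54 - 30*54²)/(38 + 54))) = -4114*1/140 + 104/((2*(-57 - 61560 - 30*2916)/92)) = -2057/70 + 104/((2*(1/92)*(-57 - 61560 - 87480))) = -2057/70 + 104/((2*(1/92)*(-149097))) = -2057/70 + 104/(-149097/46) = -2057/70 + 104*(-46/149097) = -2057/70 - 368/11469 = -23617493/802830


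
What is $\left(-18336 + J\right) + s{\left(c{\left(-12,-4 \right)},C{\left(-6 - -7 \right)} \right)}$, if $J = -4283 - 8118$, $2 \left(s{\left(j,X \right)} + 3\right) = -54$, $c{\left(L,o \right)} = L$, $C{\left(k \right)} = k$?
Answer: $-30767$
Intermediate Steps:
$s{\left(j,X \right)} = -30$ ($s{\left(j,X \right)} = -3 + \frac{1}{2} \left(-54\right) = -3 - 27 = -30$)
$J = -12401$ ($J = -4283 - 8118 = -12401$)
$\left(-18336 + J\right) + s{\left(c{\left(-12,-4 \right)},C{\left(-6 - -7 \right)} \right)} = \left(-18336 - 12401\right) - 30 = -30737 - 30 = -30767$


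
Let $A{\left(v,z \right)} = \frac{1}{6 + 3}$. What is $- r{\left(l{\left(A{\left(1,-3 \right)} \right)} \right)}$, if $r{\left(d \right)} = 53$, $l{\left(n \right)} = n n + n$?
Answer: $-53$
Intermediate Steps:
$A{\left(v,z \right)} = \frac{1}{9}$
$l{\left(n \right)} = n + n^{2}$ ($l{\left(n \right)} = n^{2} + n = n + n^{2}$)
$- r{\left(l{\left(A{\left(1,-3 \right)} \right)} \right)} = \left(-1\right) 53 = -53$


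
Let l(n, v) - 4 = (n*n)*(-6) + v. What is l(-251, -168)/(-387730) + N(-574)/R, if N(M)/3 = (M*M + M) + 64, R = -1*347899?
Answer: -25108499671/13489087927 ≈ -1.8614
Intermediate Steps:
l(n, v) = 4 + v - 6*n**2 (l(n, v) = 4 + ((n*n)*(-6) + v) = 4 + (n**2*(-6) + v) = 4 + (-6*n**2 + v) = 4 + (v - 6*n**2) = 4 + v - 6*n**2)
R = -347899
N(M) = 192 + 3*M + 3*M**2 (N(M) = 3*((M*M + M) + 64) = 3*((M**2 + M) + 64) = 3*((M + M**2) + 64) = 3*(64 + M + M**2) = 192 + 3*M + 3*M**2)
l(-251, -168)/(-387730) + N(-574)/R = (4 - 168 - 6*(-251)**2)/(-387730) + (192 + 3*(-574) + 3*(-574)**2)/(-347899) = (4 - 168 - 6*63001)*(-1/387730) + (192 - 1722 + 3*329476)*(-1/347899) = (4 - 168 - 378006)*(-1/387730) + (192 - 1722 + 988428)*(-1/347899) = -378170*(-1/387730) + 986898*(-1/347899) = 37817/38773 - 986898/347899 = -25108499671/13489087927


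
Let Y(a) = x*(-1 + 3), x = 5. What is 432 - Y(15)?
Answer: 422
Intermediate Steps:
Y(a) = 10 (Y(a) = 5*(-1 + 3) = 5*2 = 10)
432 - Y(15) = 432 - 1*10 = 432 - 10 = 422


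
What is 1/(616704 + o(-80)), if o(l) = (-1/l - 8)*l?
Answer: 1/617343 ≈ 1.6198e-6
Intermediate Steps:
o(l) = l*(-8 - 1/l) (o(l) = (-8 - 1/l)*l = l*(-8 - 1/l))
1/(616704 + o(-80)) = 1/(616704 + (-1 - 8*(-80))) = 1/(616704 + (-1 + 640)) = 1/(616704 + 639) = 1/617343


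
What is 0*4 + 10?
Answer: 10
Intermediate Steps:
0*4 + 10 = 0 + 10 = 10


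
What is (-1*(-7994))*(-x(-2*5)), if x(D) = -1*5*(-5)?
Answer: -199850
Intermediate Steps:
x(D) = 25 (x(D) = -5*(-5) = 25)
(-1*(-7994))*(-x(-2*5)) = (-1*(-7994))*(-1*25) = 7994*(-25) = -199850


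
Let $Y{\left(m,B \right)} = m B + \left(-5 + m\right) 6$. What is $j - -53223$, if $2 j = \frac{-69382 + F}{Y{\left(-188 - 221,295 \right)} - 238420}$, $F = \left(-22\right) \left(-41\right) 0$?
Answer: $\frac{19243289348}{361559} \approx 53223.0$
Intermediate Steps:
$F = 0$ ($F = 902 \cdot 0 = 0$)
$Y{\left(m,B \right)} = -30 + 6 m + B m$ ($Y{\left(m,B \right)} = B m + \left(-30 + 6 m\right) = -30 + 6 m + B m$)
$j = \frac{34691}{361559}$ ($j = \frac{\left(-69382 + 0\right) \frac{1}{\left(-30 + 6 \left(-188 - 221\right) + 295 \left(-188 - 221\right)\right) - 238420}}{2} = \frac{\left(-69382\right) \frac{1}{\left(-30 + 6 \left(-409\right) + 295 \left(-409\right)\right) - 238420}}{2} = \frac{\left(-69382\right) \frac{1}{\left(-30 - 2454 - 120655\right) - 238420}}{2} = \frac{\left(-69382\right) \frac{1}{-123139 - 238420}}{2} = \frac{\left(-69382\right) \frac{1}{-361559}}{2} = \frac{\left(-69382\right) \left(- \frac{1}{361559}\right)}{2} = \frac{1}{2} \cdot \frac{69382}{361559} = \frac{34691}{361559} \approx 0.095948$)
$j - -53223 = \frac{34691}{361559} - -53223 = \frac{34691}{361559} + 53223 = \frac{19243289348}{361559}$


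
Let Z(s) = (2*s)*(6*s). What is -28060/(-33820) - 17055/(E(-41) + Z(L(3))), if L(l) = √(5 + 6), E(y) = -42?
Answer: -638083/3382 ≈ -188.67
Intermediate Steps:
L(l) = √11
Z(s) = 12*s²
-28060/(-33820) - 17055/(E(-41) + Z(L(3))) = -28060/(-33820) - 17055/(-42 + 12*(√11)²) = -28060*(-1/33820) - 17055/(-42 + 12*11) = 1403/1691 - 17055/(-42 + 132) = 1403/1691 - 17055/90 = 1403/1691 - 17055*1/90 = 1403/1691 - 379/2 = -638083/3382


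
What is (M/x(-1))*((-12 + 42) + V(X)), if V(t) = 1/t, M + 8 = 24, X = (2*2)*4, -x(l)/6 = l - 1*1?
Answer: 481/12 ≈ 40.083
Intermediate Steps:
x(l) = 6 - 6*l (x(l) = -6*(l - 1*1) = -6*(l - 1) = -6*(-1 + l) = 6 - 6*l)
X = 16 (X = 4*4 = 16)
M = 16 (M = -8 + 24 = 16)
(M/x(-1))*((-12 + 42) + V(X)) = (16/(6 - 6*(-1)))*((-12 + 42) + 1/16) = (16/(6 + 6))*(30 + 1/16) = (16/12)*(481/16) = (16*(1/12))*(481/16) = (4/3)*(481/16) = 481/12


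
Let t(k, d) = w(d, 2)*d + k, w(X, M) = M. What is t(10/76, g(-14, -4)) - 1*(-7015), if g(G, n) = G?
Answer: 265511/38 ≈ 6987.1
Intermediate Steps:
t(k, d) = k + 2*d (t(k, d) = 2*d + k = k + 2*d)
t(10/76, g(-14, -4)) - 1*(-7015) = (10/76 + 2*(-14)) - 1*(-7015) = (10*(1/76) - 28) + 7015 = (5/38 - 28) + 7015 = -1059/38 + 7015 = 265511/38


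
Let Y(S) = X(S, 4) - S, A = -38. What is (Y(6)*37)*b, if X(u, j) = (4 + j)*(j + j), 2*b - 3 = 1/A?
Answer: 121249/38 ≈ 3190.8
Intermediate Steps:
b = 113/76 (b = 3/2 + (1/2)/(-38) = 3/2 + (1/2)*(-1/38) = 3/2 - 1/76 = 113/76 ≈ 1.4868)
X(u, j) = 2*j*(4 + j) (X(u, j) = (4 + j)*(2*j) = 2*j*(4 + j))
Y(S) = 64 - S (Y(S) = 2*4*(4 + 4) - S = 2*4*8 - S = 64 - S)
(Y(6)*37)*b = ((64 - 1*6)*37)*(113/76) = ((64 - 6)*37)*(113/76) = (58*37)*(113/76) = 2146*(113/76) = 121249/38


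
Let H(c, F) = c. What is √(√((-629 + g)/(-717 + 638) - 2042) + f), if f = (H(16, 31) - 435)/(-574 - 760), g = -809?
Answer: √(3488381986 + 281169848*I*√3157630)/105386 ≈ 4.7593 + 4.7262*I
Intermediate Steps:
f = 419/1334 (f = (16 - 435)/(-574 - 760) = -419/(-1334) = -419*(-1/1334) = 419/1334 ≈ 0.31409)
√(√((-629 + g)/(-717 + 638) - 2042) + f) = √(√((-629 - 809)/(-717 + 638) - 2042) + 419/1334) = √(√(-1438/(-79) - 2042) + 419/1334) = √(√(-1438*(-1/79) - 2042) + 419/1334) = √(√(1438/79 - 2042) + 419/1334) = √(√(-159880/79) + 419/1334) = √(2*I*√3157630/79 + 419/1334) = √(419/1334 + 2*I*√3157630/79)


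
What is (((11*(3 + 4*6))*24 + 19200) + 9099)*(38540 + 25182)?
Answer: 2257479294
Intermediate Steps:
(((11*(3 + 4*6))*24 + 19200) + 9099)*(38540 + 25182) = (((11*(3 + 24))*24 + 19200) + 9099)*63722 = (((11*27)*24 + 19200) + 9099)*63722 = ((297*24 + 19200) + 9099)*63722 = ((7128 + 19200) + 9099)*63722 = (26328 + 9099)*63722 = 35427*63722 = 2257479294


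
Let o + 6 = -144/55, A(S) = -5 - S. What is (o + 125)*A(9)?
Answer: -89614/55 ≈ -1629.3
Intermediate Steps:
o = -474/55 (o = -6 - 144/55 = -474/55 ≈ -8.6182)
(o + 125)*A(9) = (-474/55 + 125)*(-5 - 1*9) = 6401*(-5 - 9)/55 = (6401/55)*(-14) = -89614/55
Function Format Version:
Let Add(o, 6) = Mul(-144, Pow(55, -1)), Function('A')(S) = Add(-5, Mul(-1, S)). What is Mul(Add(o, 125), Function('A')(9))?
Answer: Rational(-89614, 55) ≈ -1629.3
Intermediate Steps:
o = Rational(-474, 55) (o = Add(-6, Mul(-144, Pow(55, -1))) = Add(-6, Mul(-144, Rational(1, 55))) = Add(-6, Rational(-144, 55)) = Rational(-474, 55) ≈ -8.6182)
Mul(Add(o, 125), Function('A')(9)) = Mul(Add(Rational(-474, 55), 125), Add(-5, Mul(-1, 9))) = Mul(Rational(6401, 55), Add(-5, -9)) = Mul(Rational(6401, 55), -14) = Rational(-89614, 55)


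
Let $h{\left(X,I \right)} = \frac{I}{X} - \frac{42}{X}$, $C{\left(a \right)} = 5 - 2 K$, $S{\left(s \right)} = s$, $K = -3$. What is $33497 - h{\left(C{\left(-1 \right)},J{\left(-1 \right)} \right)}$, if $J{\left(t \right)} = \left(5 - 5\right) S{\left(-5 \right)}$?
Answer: $\frac{368509}{11} \approx 33501.0$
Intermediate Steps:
$C{\left(a \right)} = 11$ ($C{\left(a \right)} = 5 - -6 = 5 + 6 = 11$)
$J{\left(t \right)} = 0$ ($J{\left(t \right)} = \left(5 - 5\right) \left(-5\right) = 0 \left(-5\right) = 0$)
$h{\left(X,I \right)} = - \frac{42}{X} + \frac{I}{X}$
$33497 - h{\left(C{\left(-1 \right)},J{\left(-1 \right)} \right)} = 33497 - \frac{-42 + 0}{11} = 33497 - \frac{1}{11} \left(-42\right) = 33497 - - \frac{42}{11} = 33497 + \frac{42}{11} = \frac{368509}{11}$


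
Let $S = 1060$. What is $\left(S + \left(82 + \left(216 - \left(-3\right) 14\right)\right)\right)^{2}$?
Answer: $1960000$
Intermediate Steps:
$\left(S + \left(82 + \left(216 - \left(-3\right) 14\right)\right)\right)^{2} = \left(1060 + \left(82 + \left(216 - \left(-3\right) 14\right)\right)\right)^{2} = \left(1060 + \left(82 + \left(216 - -42\right)\right)\right)^{2} = \left(1060 + \left(82 + \left(216 + 42\right)\right)\right)^{2} = \left(1060 + \left(82 + 258\right)\right)^{2} = \left(1060 + 340\right)^{2} = 1400^{2} = 1960000$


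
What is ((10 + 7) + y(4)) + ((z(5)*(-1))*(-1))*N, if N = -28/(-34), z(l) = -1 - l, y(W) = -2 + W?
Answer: 239/17 ≈ 14.059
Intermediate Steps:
N = 14/17 (N = -28*(-1/34) = 14/17 ≈ 0.82353)
((10 + 7) + y(4)) + ((z(5)*(-1))*(-1))*N = ((10 + 7) + (-2 + 4)) + (((-1 - 1*5)*(-1))*(-1))*(14/17) = (17 + 2) + (((-1 - 5)*(-1))*(-1))*(14/17) = 19 + (-6*(-1)*(-1))*(14/17) = 19 + (6*(-1))*(14/17) = 19 - 6*14/17 = 19 - 84/17 = 239/17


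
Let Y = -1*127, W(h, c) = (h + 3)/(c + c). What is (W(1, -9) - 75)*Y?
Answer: 85979/9 ≈ 9553.2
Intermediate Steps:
W(h, c) = (3 + h)/(2*c) (W(h, c) = (3 + h)/((2*c)) = (3 + h)*(1/(2*c)) = (3 + h)/(2*c))
Y = -127
(W(1, -9) - 75)*Y = ((½)*(3 + 1)/(-9) - 75)*(-127) = ((½)*(-⅑)*4 - 75)*(-127) = (-2/9 - 75)*(-127) = -677/9*(-127) = 85979/9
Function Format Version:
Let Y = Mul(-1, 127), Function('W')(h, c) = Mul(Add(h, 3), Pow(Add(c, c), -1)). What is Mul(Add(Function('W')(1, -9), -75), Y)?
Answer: Rational(85979, 9) ≈ 9553.2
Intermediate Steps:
Function('W')(h, c) = Mul(Rational(1, 2), Pow(c, -1), Add(3, h)) (Function('W')(h, c) = Mul(Add(3, h), Pow(Mul(2, c), -1)) = Mul(Add(3, h), Mul(Rational(1, 2), Pow(c, -1))) = Mul(Rational(1, 2), Pow(c, -1), Add(3, h)))
Y = -127
Mul(Add(Function('W')(1, -9), -75), Y) = Mul(Add(Mul(Rational(1, 2), Pow(-9, -1), Add(3, 1)), -75), -127) = Mul(Add(Mul(Rational(1, 2), Rational(-1, 9), 4), -75), -127) = Mul(Add(Rational(-2, 9), -75), -127) = Mul(Rational(-677, 9), -127) = Rational(85979, 9)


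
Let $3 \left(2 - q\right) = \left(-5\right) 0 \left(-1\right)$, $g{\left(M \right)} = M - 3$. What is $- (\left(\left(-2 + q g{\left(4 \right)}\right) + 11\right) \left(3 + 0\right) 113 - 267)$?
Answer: $-3462$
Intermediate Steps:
$g{\left(M \right)} = -3 + M$ ($g{\left(M \right)} = M - 3 = -3 + M$)
$q = 2$ ($q = 2 - \frac{\left(-5\right) 0 \left(-1\right)}{3} = 2 - \frac{0 \left(-1\right)}{3} = 2 - 0 = 2 + 0 = 2$)
$- (\left(\left(-2 + q g{\left(4 \right)}\right) + 11\right) \left(3 + 0\right) 113 - 267) = - (\left(\left(-2 + 2 \left(-3 + 4\right)\right) + 11\right) \left(3 + 0\right) 113 - 267) = - (\left(\left(-2 + 2 \cdot 1\right) + 11\right) 3 \cdot 113 - 267) = - (\left(\left(-2 + 2\right) + 11\right) 3 \cdot 113 - 267) = - (\left(0 + 11\right) 3 \cdot 113 - 267) = - (11 \cdot 3 \cdot 113 - 267) = - (33 \cdot 113 - 267) = - (3729 - 267) = \left(-1\right) 3462 = -3462$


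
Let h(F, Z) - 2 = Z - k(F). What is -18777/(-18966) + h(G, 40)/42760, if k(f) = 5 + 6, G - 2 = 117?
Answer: 133915411/135164360 ≈ 0.99076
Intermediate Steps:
G = 119 (G = 2 + 117 = 119)
k(f) = 11
h(F, Z) = -9 + Z (h(F, Z) = 2 + (Z - 1*11) = 2 + (Z - 11) = 2 + (-11 + Z) = -9 + Z)
-18777/(-18966) + h(G, 40)/42760 = -18777/(-18966) + (-9 + 40)/42760 = -18777*(-1/18966) + 31*(1/42760) = 6259/6322 + 31/42760 = 133915411/135164360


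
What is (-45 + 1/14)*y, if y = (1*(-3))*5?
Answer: 9435/14 ≈ 673.93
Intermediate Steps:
y = -15 (y = -3*5 = -15)
(-45 + 1/14)*y = (-45 + 1/14)*(-15) = -629/14*(-15) = 9435/14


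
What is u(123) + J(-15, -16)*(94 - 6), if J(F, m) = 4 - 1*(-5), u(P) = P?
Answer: 915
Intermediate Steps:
J(F, m) = 9 (J(F, m) = 4 + 5 = 9)
u(123) + J(-15, -16)*(94 - 6) = 123 + 9*(94 - 6) = 123 + 9*88 = 123 + 792 = 915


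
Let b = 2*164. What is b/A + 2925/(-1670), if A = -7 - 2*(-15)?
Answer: 96097/7682 ≈ 12.509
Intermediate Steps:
A = 23 (A = -7 + 30 = 23)
b = 328
b/A + 2925/(-1670) = 328/23 + 2925/(-1670) = 328*(1/23) + 2925*(-1/1670) = 328/23 - 585/334 = 96097/7682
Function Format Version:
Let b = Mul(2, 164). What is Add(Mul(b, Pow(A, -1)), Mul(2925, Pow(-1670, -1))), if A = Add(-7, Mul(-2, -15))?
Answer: Rational(96097, 7682) ≈ 12.509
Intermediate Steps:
A = 23 (A = Add(-7, 30) = 23)
b = 328
Add(Mul(b, Pow(A, -1)), Mul(2925, Pow(-1670, -1))) = Add(Mul(328, Pow(23, -1)), Mul(2925, Pow(-1670, -1))) = Add(Mul(328, Rational(1, 23)), Mul(2925, Rational(-1, 1670))) = Add(Rational(328, 23), Rational(-585, 334)) = Rational(96097, 7682)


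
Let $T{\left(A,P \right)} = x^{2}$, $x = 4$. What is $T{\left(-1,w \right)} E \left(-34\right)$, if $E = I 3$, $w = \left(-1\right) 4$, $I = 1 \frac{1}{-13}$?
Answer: $\frac{1632}{13} \approx 125.54$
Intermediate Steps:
$I = - \frac{1}{13}$ ($I = 1 \left(- \frac{1}{13}\right) = - \frac{1}{13} \approx -0.076923$)
$w = -4$
$T{\left(A,P \right)} = 16$ ($T{\left(A,P \right)} = 4^{2} = 16$)
$E = - \frac{3}{13}$ ($E = \left(- \frac{1}{13}\right) 3 = - \frac{3}{13} \approx -0.23077$)
$T{\left(-1,w \right)} E \left(-34\right) = 16 \left(- \frac{3}{13}\right) \left(-34\right) = \left(- \frac{48}{13}\right) \left(-34\right) = \frac{1632}{13}$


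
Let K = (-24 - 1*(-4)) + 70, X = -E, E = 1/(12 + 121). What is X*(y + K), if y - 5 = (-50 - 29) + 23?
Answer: 1/133 ≈ 0.0075188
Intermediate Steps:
E = 1/133 ≈ 0.0075188
X = -1/133 (X = -1*1/133 = -1/133 ≈ -0.0075188)
y = -51 (y = 5 + ((-50 - 29) + 23) = 5 + (-79 + 23) = 5 - 56 = -51)
K = 50 (K = (-24 + 4) + 70 = -20 + 70 = 50)
X*(y + K) = -(-51 + 50)/133 = -1/133*(-1) = 1/133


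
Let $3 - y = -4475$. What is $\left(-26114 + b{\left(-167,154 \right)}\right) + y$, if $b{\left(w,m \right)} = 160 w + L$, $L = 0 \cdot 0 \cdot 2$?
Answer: $-48356$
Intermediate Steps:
$y = 4478$ ($y = 3 - -4475 = 3 + 4475 = 4478$)
$L = 0$ ($L = 0 \cdot 2 = 0$)
$b{\left(w,m \right)} = 160 w$ ($b{\left(w,m \right)} = 160 w + 0 = 160 w$)
$\left(-26114 + b{\left(-167,154 \right)}\right) + y = \left(-26114 + 160 \left(-167\right)\right) + 4478 = \left(-26114 - 26720\right) + 4478 = -52834 + 4478 = -48356$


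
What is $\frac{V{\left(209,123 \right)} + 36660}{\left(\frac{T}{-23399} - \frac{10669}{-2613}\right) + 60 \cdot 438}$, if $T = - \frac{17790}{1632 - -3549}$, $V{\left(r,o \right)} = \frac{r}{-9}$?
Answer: $\frac{11605599242696173}{8326128947542941} \approx 1.3939$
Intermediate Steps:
$V{\left(r,o \right)} = - \frac{r}{9}$ ($V{\left(r,o \right)} = r \left(- \frac{1}{9}\right) = - \frac{r}{9}$)
$T = - \frac{5930}{1727}$ ($T = - \frac{17790}{1632 + 3549} = - \frac{17790}{5181} = \left(-17790\right) \frac{1}{5181} = - \frac{5930}{1727} \approx -3.4337$)
$\frac{V{\left(209,123 \right)} + 36660}{\left(\frac{T}{-23399} - \frac{10669}{-2613}\right) + 60 \cdot 438} = \frac{\left(- \frac{1}{9}\right) 209 + 36660}{\left(- \frac{5930}{1727 \left(-23399\right)} - \frac{10669}{-2613}\right) + 60 \cdot 438} = \frac{- \frac{209}{9} + 36660}{\left(\left(- \frac{5930}{1727}\right) \left(- \frac{1}{23399}\right) - - \frac{10669}{2613}\right) + 26280} = \frac{329731}{9 \left(\left(\frac{5930}{40410073} + \frac{10669}{2613}\right) + 26280\right)} = \frac{329731}{9 \left(\frac{431150563927}{105591520749} + 26280\right)} = \frac{329731}{9 \cdot \frac{2775376315847647}{105591520749}} = \frac{329731}{9} \cdot \frac{105591520749}{2775376315847647} = \frac{11605599242696173}{8326128947542941}$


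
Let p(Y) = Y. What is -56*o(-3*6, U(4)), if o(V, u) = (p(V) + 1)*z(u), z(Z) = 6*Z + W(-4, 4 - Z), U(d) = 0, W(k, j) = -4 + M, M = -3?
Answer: -6664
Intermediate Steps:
W(k, j) = -7 (W(k, j) = -4 - 3 = -7)
z(Z) = -7 + 6*Z (z(Z) = 6*Z - 7 = -7 + 6*Z)
o(V, u) = (1 + V)*(-7 + 6*u) (o(V, u) = (V + 1)*(-7 + 6*u) = (1 + V)*(-7 + 6*u))
-56*o(-3*6, U(4)) = -56*(1 - 3*6)*(-7 + 6*0) = -56*(1 - 18)*(-7 + 0) = -(-952)*(-7) = -56*119 = -6664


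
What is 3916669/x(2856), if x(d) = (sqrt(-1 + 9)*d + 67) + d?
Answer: -11448423487/56709959 + 22372013328*sqrt(2)/56709959 ≈ 356.03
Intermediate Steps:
x(d) = 67 + d + 2*d*sqrt(2) (x(d) = (sqrt(8)*d + 67) + d = ((2*sqrt(2))*d + 67) + d = (2*d*sqrt(2) + 67) + d = (67 + 2*d*sqrt(2)) + d = 67 + d + 2*d*sqrt(2))
3916669/x(2856) = 3916669/(67 + 2856 + 2*2856*sqrt(2)) = 3916669/(67 + 2856 + 5712*sqrt(2)) = 3916669/(2923 + 5712*sqrt(2))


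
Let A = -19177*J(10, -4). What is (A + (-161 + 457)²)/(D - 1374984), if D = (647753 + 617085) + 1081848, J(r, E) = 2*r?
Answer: -147962/485851 ≈ -0.30454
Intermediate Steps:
A = -383540 (A = -38354*10 = -19177*20 = -383540)
D = 2346686 (D = 1264838 + 1081848 = 2346686)
(A + (-161 + 457)²)/(D - 1374984) = (-383540 + (-161 + 457)²)/(2346686 - 1374984) = (-383540 + 296²)/971702 = (-383540 + 87616)*(1/971702) = -295924*1/971702 = -147962/485851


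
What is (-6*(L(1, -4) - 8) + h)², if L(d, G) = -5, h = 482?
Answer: 313600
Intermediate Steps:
(-6*(L(1, -4) - 8) + h)² = (-6*(-5 - 8) + 482)² = (-6*(-13) + 482)² = (78 + 482)² = 560² = 313600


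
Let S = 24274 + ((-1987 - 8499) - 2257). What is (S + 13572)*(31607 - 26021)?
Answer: 140225358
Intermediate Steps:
S = 11531 (S = 24274 + (-10486 - 2257) = 24274 - 12743 = 11531)
(S + 13572)*(31607 - 26021) = (11531 + 13572)*(31607 - 26021) = 25103*5586 = 140225358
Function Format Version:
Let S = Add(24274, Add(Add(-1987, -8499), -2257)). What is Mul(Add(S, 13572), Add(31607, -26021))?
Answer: 140225358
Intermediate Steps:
S = 11531 (S = Add(24274, Add(-10486, -2257)) = Add(24274, -12743) = 11531)
Mul(Add(S, 13572), Add(31607, -26021)) = Mul(Add(11531, 13572), Add(31607, -26021)) = Mul(25103, 5586) = 140225358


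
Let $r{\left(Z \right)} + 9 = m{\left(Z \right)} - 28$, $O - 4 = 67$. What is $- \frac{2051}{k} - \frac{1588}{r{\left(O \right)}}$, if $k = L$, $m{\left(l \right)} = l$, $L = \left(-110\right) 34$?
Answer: $- \frac{172629}{3740} \approx -46.157$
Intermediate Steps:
$L = -3740$
$k = -3740$
$O = 71$ ($O = 4 + 67 = 71$)
$r{\left(Z \right)} = -37 + Z$ ($r{\left(Z \right)} = -9 + \left(Z - 28\right) = -9 + \left(-28 + Z\right) = -37 + Z$)
$- \frac{2051}{k} - \frac{1588}{r{\left(O \right)}} = - \frac{2051}{-3740} - \frac{1588}{-37 + 71} = \left(-2051\right) \left(- \frac{1}{3740}\right) - \frac{1588}{34} = \frac{2051}{3740} - \frac{794}{17} = - \frac{172629}{3740}$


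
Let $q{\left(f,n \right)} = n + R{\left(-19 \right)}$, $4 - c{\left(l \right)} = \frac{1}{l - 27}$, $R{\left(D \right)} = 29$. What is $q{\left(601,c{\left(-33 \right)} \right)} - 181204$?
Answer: $- \frac{10870259}{60} \approx -1.8117 \cdot 10^{5}$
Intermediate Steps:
$c{\left(l \right)} = 4 - \frac{1}{-27 + l}$ ($c{\left(l \right)} = 4 - \frac{1}{l - 27} = 4 - \frac{1}{-27 + l}$)
$q{\left(f,n \right)} = 29 + n$ ($q{\left(f,n \right)} = n + 29 = 29 + n$)
$q{\left(601,c{\left(-33 \right)} \right)} - 181204 = \left(29 + \frac{-109 + 4 \left(-33\right)}{-27 - 33}\right) - 181204 = \left(29 + \frac{-109 - 132}{-60}\right) - 181204 = \left(29 - - \frac{241}{60}\right) - 181204 = \left(29 + \frac{241}{60}\right) - 181204 = \frac{1981}{60} - 181204 = - \frac{10870259}{60}$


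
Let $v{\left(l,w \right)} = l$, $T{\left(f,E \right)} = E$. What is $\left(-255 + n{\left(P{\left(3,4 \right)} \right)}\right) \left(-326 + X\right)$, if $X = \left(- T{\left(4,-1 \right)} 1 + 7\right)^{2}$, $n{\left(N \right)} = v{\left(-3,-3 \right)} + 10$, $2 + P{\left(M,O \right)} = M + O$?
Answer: $64976$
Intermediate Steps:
$P{\left(M,O \right)} = -2 + M + O$ ($P{\left(M,O \right)} = -2 + \left(M + O\right) = -2 + M + O$)
$n{\left(N \right)} = 7$ ($n{\left(N \right)} = -3 + 10 = 7$)
$X = 64$ ($X = \left(\left(-1\right) \left(-1\right) 1 + 7\right)^{2} = \left(1 \cdot 1 + 7\right)^{2} = \left(1 + 7\right)^{2} = 8^{2} = 64$)
$\left(-255 + n{\left(P{\left(3,4 \right)} \right)}\right) \left(-326 + X\right) = \left(-255 + 7\right) \left(-326 + 64\right) = \left(-248\right) \left(-262\right) = 64976$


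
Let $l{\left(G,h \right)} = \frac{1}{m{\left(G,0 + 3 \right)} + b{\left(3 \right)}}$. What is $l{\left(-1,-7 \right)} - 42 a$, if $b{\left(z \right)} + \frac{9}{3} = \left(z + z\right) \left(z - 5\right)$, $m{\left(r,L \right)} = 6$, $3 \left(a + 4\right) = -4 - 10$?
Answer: $\frac{3275}{9} \approx 363.89$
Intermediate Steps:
$a = - \frac{26}{3}$ ($a = -4 + \frac{-4 - 10}{3} = -4 + \frac{1}{3} \left(-14\right) = -4 - \frac{14}{3} = - \frac{26}{3} \approx -8.6667$)
$b{\left(z \right)} = -3 + 2 z \left(-5 + z\right)$ ($b{\left(z \right)} = -3 + \left(z + z\right) \left(z - 5\right) = -3 + 2 z \left(-5 + z\right)$)
$l{\left(G,h \right)} = - \frac{1}{9}$ ($l{\left(G,h \right)} = \frac{1}{6 - \left(33 - 18\right)} = \frac{1}{6 - 15} = \frac{1}{-9} = - \frac{1}{9}$)
$l{\left(-1,-7 \right)} - 42 a = - \frac{1}{9} - -364 = - \frac{1}{9} + 364 = \frac{3275}{9}$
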